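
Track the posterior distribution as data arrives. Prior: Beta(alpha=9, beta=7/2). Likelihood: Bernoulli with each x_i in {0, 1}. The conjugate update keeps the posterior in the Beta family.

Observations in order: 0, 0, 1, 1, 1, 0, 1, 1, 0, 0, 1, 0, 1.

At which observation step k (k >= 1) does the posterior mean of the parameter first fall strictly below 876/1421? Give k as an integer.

k = 12

obs 1: x=0 → posterior Beta(9, 9/2)
obs 2: x=0 → posterior Beta(9, 11/2)
obs 3: x=1 → posterior Beta(10, 11/2)
obs 4: x=1 → posterior Beta(11, 11/2)
obs 5: x=1 → posterior Beta(12, 11/2)
obs 6: x=0 → posterior Beta(12, 13/2)
obs 7: x=1 → posterior Beta(13, 13/2)
obs 8: x=1 → posterior Beta(14, 13/2)
obs 9: x=0 → posterior Beta(14, 15/2)
obs 10: x=0 → posterior Beta(14, 17/2)
obs 11: x=1 → posterior Beta(15, 17/2)
obs 12: x=0 → posterior Beta(15, 19/2)
obs 13: x=1 → posterior Beta(16, 19/2)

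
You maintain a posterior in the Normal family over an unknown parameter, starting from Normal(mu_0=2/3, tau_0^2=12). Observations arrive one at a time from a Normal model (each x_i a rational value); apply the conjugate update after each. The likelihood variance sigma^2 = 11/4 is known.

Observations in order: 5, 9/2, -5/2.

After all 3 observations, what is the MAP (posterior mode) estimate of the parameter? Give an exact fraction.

obs 1: x=5 → posterior Normal(742/177, 132/59)
obs 2: x=9/2 → posterior Normal(1390/321, 132/107)
obs 3: x=-5/2 → posterior Normal(206/93, 132/155)

206/93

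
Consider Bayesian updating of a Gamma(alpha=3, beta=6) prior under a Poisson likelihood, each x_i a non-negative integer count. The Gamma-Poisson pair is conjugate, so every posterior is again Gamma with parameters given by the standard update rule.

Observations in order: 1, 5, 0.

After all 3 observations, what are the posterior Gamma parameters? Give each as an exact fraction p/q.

obs 1: x=1 → posterior Gamma(4, 7)
obs 2: x=5 → posterior Gamma(9, 8)
obs 3: x=0 → posterior Gamma(9, 9)

alpha=9, beta=9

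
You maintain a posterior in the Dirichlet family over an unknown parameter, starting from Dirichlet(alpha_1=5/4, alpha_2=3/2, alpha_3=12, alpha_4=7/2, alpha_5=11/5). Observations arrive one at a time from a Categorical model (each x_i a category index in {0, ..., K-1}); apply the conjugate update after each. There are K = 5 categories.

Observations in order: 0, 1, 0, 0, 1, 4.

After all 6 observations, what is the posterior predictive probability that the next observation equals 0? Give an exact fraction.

85/529

obs 1: x=0 → posterior Dirichlet(9/4, 3/2, 12, 7/2, 11/5)
obs 2: x=1 → posterior Dirichlet(9/4, 5/2, 12, 7/2, 11/5)
obs 3: x=0 → posterior Dirichlet(13/4, 5/2, 12, 7/2, 11/5)
obs 4: x=0 → posterior Dirichlet(17/4, 5/2, 12, 7/2, 11/5)
obs 5: x=1 → posterior Dirichlet(17/4, 7/2, 12, 7/2, 11/5)
obs 6: x=4 → posterior Dirichlet(17/4, 7/2, 12, 7/2, 16/5)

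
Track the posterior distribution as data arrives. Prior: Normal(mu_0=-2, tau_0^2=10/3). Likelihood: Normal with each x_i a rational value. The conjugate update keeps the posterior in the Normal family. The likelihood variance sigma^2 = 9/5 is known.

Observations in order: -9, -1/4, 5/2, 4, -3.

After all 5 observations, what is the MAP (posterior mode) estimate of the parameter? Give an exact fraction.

obs 1: x=-9 → posterior Normal(-72/11, 90/77)
obs 2: x=-1/4 → posterior Normal(-1033/254, 90/127)
obs 3: x=5/2 → posterior Normal(-261/118, 30/59)
obs 4: x=4 → posterior Normal(-383/454, 90/227)
obs 5: x=-3 → posterior Normal(-683/554, 90/277)

-683/554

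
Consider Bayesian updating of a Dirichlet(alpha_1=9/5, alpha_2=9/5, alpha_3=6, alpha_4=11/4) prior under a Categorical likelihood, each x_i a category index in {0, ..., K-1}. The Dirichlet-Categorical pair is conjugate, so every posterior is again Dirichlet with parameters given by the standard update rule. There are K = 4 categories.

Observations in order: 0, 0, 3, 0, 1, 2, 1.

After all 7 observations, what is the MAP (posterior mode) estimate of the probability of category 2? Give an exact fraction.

obs 1: x=0 → posterior Dirichlet(14/5, 9/5, 6, 11/4)
obs 2: x=0 → posterior Dirichlet(19/5, 9/5, 6, 11/4)
obs 3: x=3 → posterior Dirichlet(19/5, 9/5, 6, 15/4)
obs 4: x=0 → posterior Dirichlet(24/5, 9/5, 6, 15/4)
obs 5: x=1 → posterior Dirichlet(24/5, 14/5, 6, 15/4)
obs 6: x=2 → posterior Dirichlet(24/5, 14/5, 7, 15/4)
obs 7: x=1 → posterior Dirichlet(24/5, 19/5, 7, 15/4)

120/307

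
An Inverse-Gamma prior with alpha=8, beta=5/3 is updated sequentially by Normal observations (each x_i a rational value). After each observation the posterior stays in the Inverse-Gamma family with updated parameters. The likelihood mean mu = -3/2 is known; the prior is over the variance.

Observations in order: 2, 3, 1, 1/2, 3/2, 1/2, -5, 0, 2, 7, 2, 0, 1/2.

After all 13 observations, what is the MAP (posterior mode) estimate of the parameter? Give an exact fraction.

obs 1: x=2 → posterior Inverse-Gamma(17/2, 187/24)
obs 2: x=3 → posterior Inverse-Gamma(9, 215/12)
obs 3: x=1 → posterior Inverse-Gamma(19/2, 505/24)
obs 4: x=1/2 → posterior Inverse-Gamma(10, 553/24)
obs 5: x=3/2 → posterior Inverse-Gamma(21/2, 661/24)
obs 6: x=1/2 → posterior Inverse-Gamma(11, 709/24)
obs 7: x=-5 → posterior Inverse-Gamma(23/2, 107/3)
obs 8: x=0 → posterior Inverse-Gamma(12, 883/24)
obs 9: x=2 → posterior Inverse-Gamma(25/2, 515/12)
obs 10: x=7 → posterior Inverse-Gamma(13, 1897/24)
obs 11: x=2 → posterior Inverse-Gamma(27/2, 511/6)
obs 12: x=0 → posterior Inverse-Gamma(14, 2071/24)
obs 13: x=1/2 → posterior Inverse-Gamma(29/2, 2119/24)

2119/372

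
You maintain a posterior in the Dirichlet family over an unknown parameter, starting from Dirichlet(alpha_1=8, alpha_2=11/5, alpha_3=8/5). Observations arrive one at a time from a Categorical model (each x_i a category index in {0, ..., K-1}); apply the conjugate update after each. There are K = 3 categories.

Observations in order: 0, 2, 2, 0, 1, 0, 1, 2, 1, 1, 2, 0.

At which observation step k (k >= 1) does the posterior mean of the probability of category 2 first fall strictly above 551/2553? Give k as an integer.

k = 3

obs 1: x=0 → posterior Dirichlet(9, 11/5, 8/5)
obs 2: x=2 → posterior Dirichlet(9, 11/5, 13/5)
obs 3: x=2 → posterior Dirichlet(9, 11/5, 18/5)
obs 4: x=0 → posterior Dirichlet(10, 11/5, 18/5)
obs 5: x=1 → posterior Dirichlet(10, 16/5, 18/5)
obs 6: x=0 → posterior Dirichlet(11, 16/5, 18/5)
obs 7: x=1 → posterior Dirichlet(11, 21/5, 18/5)
obs 8: x=2 → posterior Dirichlet(11, 21/5, 23/5)
obs 9: x=1 → posterior Dirichlet(11, 26/5, 23/5)
obs 10: x=1 → posterior Dirichlet(11, 31/5, 23/5)
obs 11: x=2 → posterior Dirichlet(11, 31/5, 28/5)
obs 12: x=0 → posterior Dirichlet(12, 31/5, 28/5)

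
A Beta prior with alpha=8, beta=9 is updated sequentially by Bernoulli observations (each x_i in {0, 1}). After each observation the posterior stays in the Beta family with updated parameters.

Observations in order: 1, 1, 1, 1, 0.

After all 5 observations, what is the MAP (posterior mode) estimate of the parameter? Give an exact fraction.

obs 1: x=1 → posterior Beta(9, 9)
obs 2: x=1 → posterior Beta(10, 9)
obs 3: x=1 → posterior Beta(11, 9)
obs 4: x=1 → posterior Beta(12, 9)
obs 5: x=0 → posterior Beta(12, 10)

11/20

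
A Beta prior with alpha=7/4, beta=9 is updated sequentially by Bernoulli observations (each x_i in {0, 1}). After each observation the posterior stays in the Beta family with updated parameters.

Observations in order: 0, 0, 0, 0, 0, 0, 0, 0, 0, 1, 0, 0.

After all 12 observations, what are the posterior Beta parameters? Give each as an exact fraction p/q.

obs 1: x=0 → posterior Beta(7/4, 10)
obs 2: x=0 → posterior Beta(7/4, 11)
obs 3: x=0 → posterior Beta(7/4, 12)
obs 4: x=0 → posterior Beta(7/4, 13)
obs 5: x=0 → posterior Beta(7/4, 14)
obs 6: x=0 → posterior Beta(7/4, 15)
obs 7: x=0 → posterior Beta(7/4, 16)
obs 8: x=0 → posterior Beta(7/4, 17)
obs 9: x=0 → posterior Beta(7/4, 18)
obs 10: x=1 → posterior Beta(11/4, 18)
obs 11: x=0 → posterior Beta(11/4, 19)
obs 12: x=0 → posterior Beta(11/4, 20)

alpha=11/4, beta=20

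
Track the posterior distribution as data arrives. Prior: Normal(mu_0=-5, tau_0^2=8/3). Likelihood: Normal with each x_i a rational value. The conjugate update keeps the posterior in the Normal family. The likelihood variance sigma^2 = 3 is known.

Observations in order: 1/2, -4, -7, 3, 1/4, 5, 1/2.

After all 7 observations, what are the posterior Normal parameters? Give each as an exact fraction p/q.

mu_0=-59/65, tau_0^2=24/65

obs 1: x=1/2 → posterior Normal(-41/17, 24/17)
obs 2: x=-4 → posterior Normal(-73/25, 24/25)
obs 3: x=-7 → posterior Normal(-43/11, 8/11)
obs 4: x=3 → posterior Normal(-105/41, 24/41)
obs 5: x=1/4 → posterior Normal(-103/49, 24/49)
obs 6: x=5 → posterior Normal(-21/19, 8/19)
obs 7: x=1/2 → posterior Normal(-59/65, 24/65)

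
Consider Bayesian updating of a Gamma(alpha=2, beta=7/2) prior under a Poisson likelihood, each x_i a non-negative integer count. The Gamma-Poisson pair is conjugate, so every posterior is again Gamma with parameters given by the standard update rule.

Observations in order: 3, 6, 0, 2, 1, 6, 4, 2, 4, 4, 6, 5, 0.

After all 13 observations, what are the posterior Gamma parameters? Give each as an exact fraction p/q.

obs 1: x=3 → posterior Gamma(5, 9/2)
obs 2: x=6 → posterior Gamma(11, 11/2)
obs 3: x=0 → posterior Gamma(11, 13/2)
obs 4: x=2 → posterior Gamma(13, 15/2)
obs 5: x=1 → posterior Gamma(14, 17/2)
obs 6: x=6 → posterior Gamma(20, 19/2)
obs 7: x=4 → posterior Gamma(24, 21/2)
obs 8: x=2 → posterior Gamma(26, 23/2)
obs 9: x=4 → posterior Gamma(30, 25/2)
obs 10: x=4 → posterior Gamma(34, 27/2)
obs 11: x=6 → posterior Gamma(40, 29/2)
obs 12: x=5 → posterior Gamma(45, 31/2)
obs 13: x=0 → posterior Gamma(45, 33/2)

alpha=45, beta=33/2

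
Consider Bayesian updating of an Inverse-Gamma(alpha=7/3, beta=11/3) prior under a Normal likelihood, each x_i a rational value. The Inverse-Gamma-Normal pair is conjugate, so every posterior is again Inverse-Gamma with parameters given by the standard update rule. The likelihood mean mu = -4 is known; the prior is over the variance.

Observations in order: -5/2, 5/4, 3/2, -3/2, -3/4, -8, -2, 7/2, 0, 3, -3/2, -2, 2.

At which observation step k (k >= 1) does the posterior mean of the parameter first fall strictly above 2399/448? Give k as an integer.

k = 2

obs 1: x=-5/2 → posterior Inverse-Gamma(17/6, 115/24)
obs 2: x=5/4 → posterior Inverse-Gamma(10/3, 1783/96)
obs 3: x=3/2 → posterior Inverse-Gamma(23/6, 3235/96)
obs 4: x=-3/2 → posterior Inverse-Gamma(13/3, 3535/96)
obs 5: x=-3/4 → posterior Inverse-Gamma(29/6, 2021/48)
obs 6: x=-8 → posterior Inverse-Gamma(16/3, 2405/48)
obs 7: x=-2 → posterior Inverse-Gamma(35/6, 2501/48)
obs 8: x=7/2 → posterior Inverse-Gamma(19/3, 3851/48)
obs 9: x=0 → posterior Inverse-Gamma(41/6, 4235/48)
obs 10: x=3 → posterior Inverse-Gamma(22/3, 5411/48)
obs 11: x=-3/2 → posterior Inverse-Gamma(47/6, 5561/48)
obs 12: x=-2 → posterior Inverse-Gamma(25/3, 5657/48)
obs 13: x=2 → posterior Inverse-Gamma(53/6, 6521/48)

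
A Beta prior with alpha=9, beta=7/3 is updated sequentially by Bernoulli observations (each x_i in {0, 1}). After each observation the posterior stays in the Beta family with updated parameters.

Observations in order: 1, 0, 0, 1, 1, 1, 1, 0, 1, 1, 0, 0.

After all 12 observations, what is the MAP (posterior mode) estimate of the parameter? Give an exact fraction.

45/64

obs 1: x=1 → posterior Beta(10, 7/3)
obs 2: x=0 → posterior Beta(10, 10/3)
obs 3: x=0 → posterior Beta(10, 13/3)
obs 4: x=1 → posterior Beta(11, 13/3)
obs 5: x=1 → posterior Beta(12, 13/3)
obs 6: x=1 → posterior Beta(13, 13/3)
obs 7: x=1 → posterior Beta(14, 13/3)
obs 8: x=0 → posterior Beta(14, 16/3)
obs 9: x=1 → posterior Beta(15, 16/3)
obs 10: x=1 → posterior Beta(16, 16/3)
obs 11: x=0 → posterior Beta(16, 19/3)
obs 12: x=0 → posterior Beta(16, 22/3)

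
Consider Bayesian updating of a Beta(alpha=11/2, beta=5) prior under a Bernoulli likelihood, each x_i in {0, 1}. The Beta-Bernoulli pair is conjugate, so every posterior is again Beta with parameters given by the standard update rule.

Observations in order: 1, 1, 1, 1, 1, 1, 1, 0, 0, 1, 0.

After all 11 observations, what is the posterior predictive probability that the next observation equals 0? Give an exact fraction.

obs 1: x=1 → posterior Beta(13/2, 5)
obs 2: x=1 → posterior Beta(15/2, 5)
obs 3: x=1 → posterior Beta(17/2, 5)
obs 4: x=1 → posterior Beta(19/2, 5)
obs 5: x=1 → posterior Beta(21/2, 5)
obs 6: x=1 → posterior Beta(23/2, 5)
obs 7: x=1 → posterior Beta(25/2, 5)
obs 8: x=0 → posterior Beta(25/2, 6)
obs 9: x=0 → posterior Beta(25/2, 7)
obs 10: x=1 → posterior Beta(27/2, 7)
obs 11: x=0 → posterior Beta(27/2, 8)

16/43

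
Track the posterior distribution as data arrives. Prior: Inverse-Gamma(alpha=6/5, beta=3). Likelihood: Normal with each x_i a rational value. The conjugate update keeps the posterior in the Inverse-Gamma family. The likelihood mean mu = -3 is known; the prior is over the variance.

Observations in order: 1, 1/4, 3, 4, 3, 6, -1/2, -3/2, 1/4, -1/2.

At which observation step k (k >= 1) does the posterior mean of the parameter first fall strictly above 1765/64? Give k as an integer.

obs 1: x=1 → posterior Inverse-Gamma(17/10, 11)
obs 2: x=1/4 → posterior Inverse-Gamma(11/5, 521/32)
obs 3: x=3 → posterior Inverse-Gamma(27/10, 1097/32)
obs 4: x=4 → posterior Inverse-Gamma(16/5, 1881/32)
obs 5: x=3 → posterior Inverse-Gamma(37/10, 2457/32)
obs 6: x=6 → posterior Inverse-Gamma(21/5, 3753/32)
obs 7: x=-1/2 → posterior Inverse-Gamma(47/10, 3853/32)
obs 8: x=-3/2 → posterior Inverse-Gamma(26/5, 3889/32)
obs 9: x=1/4 → posterior Inverse-Gamma(57/10, 2029/16)
obs 10: x=-1/2 → posterior Inverse-Gamma(31/5, 2079/16)

k = 5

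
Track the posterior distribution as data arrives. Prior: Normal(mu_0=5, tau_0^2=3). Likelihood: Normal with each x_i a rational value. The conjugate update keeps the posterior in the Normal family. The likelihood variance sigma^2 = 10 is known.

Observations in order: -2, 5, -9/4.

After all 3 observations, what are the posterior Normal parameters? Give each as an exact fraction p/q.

obs 1: x=-2 → posterior Normal(44/13, 30/13)
obs 2: x=5 → posterior Normal(59/16, 15/8)
obs 3: x=-9/4 → posterior Normal(11/4, 30/19)

mu_0=11/4, tau_0^2=30/19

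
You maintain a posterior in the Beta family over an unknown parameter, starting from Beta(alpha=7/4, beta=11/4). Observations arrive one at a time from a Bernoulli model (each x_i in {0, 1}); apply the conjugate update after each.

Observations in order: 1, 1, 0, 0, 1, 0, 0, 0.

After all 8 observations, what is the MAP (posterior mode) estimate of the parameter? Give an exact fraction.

obs 1: x=1 → posterior Beta(11/4, 11/4)
obs 2: x=1 → posterior Beta(15/4, 11/4)
obs 3: x=0 → posterior Beta(15/4, 15/4)
obs 4: x=0 → posterior Beta(15/4, 19/4)
obs 5: x=1 → posterior Beta(19/4, 19/4)
obs 6: x=0 → posterior Beta(19/4, 23/4)
obs 7: x=0 → posterior Beta(19/4, 27/4)
obs 8: x=0 → posterior Beta(19/4, 31/4)

5/14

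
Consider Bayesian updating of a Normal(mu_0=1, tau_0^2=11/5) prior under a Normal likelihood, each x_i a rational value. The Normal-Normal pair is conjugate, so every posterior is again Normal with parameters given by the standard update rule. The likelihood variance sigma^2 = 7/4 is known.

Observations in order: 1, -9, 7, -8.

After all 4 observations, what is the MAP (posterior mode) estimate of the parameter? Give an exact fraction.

obs 1: x=1 → posterior Normal(1, 77/79)
obs 2: x=-9 → posterior Normal(-317/123, 77/123)
obs 3: x=7 → posterior Normal(-9/167, 77/167)
obs 4: x=-8 → posterior Normal(-361/211, 77/211)

-361/211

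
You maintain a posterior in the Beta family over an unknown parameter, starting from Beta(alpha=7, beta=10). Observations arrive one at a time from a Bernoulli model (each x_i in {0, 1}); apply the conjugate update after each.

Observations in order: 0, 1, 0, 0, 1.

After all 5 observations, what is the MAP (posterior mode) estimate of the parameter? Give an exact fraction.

2/5

obs 1: x=0 → posterior Beta(7, 11)
obs 2: x=1 → posterior Beta(8, 11)
obs 3: x=0 → posterior Beta(8, 12)
obs 4: x=0 → posterior Beta(8, 13)
obs 5: x=1 → posterior Beta(9, 13)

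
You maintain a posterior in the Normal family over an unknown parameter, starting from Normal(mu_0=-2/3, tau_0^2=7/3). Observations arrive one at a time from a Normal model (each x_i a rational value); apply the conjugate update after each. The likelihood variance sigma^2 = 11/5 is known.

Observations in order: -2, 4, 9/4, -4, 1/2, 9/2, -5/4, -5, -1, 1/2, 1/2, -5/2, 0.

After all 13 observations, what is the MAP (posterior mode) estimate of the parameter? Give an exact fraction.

obs 1: x=-2 → posterior Normal(-23/17, 77/68)
obs 2: x=4 → posterior Normal(48/103, 77/103)
obs 3: x=9/4 → posterior Normal(169/184, 77/138)
obs 4: x=-4 → posterior Normal(-53/692, 77/173)
obs 5: x=1/2 → posterior Normal(17/832, 77/208)
obs 6: x=9/2 → posterior Normal(647/972, 77/243)
obs 7: x=-5/4 → posterior Normal(59/139, 77/278)
obs 8: x=-5 → posterior Normal(-57/313, 77/313)
obs 9: x=-1 → posterior Normal(-23/87, 77/348)
obs 10: x=1/2 → posterior Normal(-149/766, 77/383)
obs 11: x=1/2 → posterior Normal(-3/22, 7/38)
obs 12: x=-5/2 → posterior Normal(-289/906, 77/453)
obs 13: x=0 → posterior Normal(-289/976, 77/488)

-289/976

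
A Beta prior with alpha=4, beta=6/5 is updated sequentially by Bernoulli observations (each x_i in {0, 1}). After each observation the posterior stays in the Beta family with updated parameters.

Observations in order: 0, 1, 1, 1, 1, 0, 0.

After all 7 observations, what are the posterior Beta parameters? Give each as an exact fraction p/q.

obs 1: x=0 → posterior Beta(4, 11/5)
obs 2: x=1 → posterior Beta(5, 11/5)
obs 3: x=1 → posterior Beta(6, 11/5)
obs 4: x=1 → posterior Beta(7, 11/5)
obs 5: x=1 → posterior Beta(8, 11/5)
obs 6: x=0 → posterior Beta(8, 16/5)
obs 7: x=0 → posterior Beta(8, 21/5)

alpha=8, beta=21/5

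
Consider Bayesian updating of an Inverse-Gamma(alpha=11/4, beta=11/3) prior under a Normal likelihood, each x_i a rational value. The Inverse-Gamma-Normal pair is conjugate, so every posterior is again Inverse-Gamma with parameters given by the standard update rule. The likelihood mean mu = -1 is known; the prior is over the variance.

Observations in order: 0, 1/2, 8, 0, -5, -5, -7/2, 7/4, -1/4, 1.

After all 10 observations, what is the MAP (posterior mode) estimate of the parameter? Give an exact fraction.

obs 1: x=0 → posterior Inverse-Gamma(13/4, 25/6)
obs 2: x=1/2 → posterior Inverse-Gamma(15/4, 127/24)
obs 3: x=8 → posterior Inverse-Gamma(17/4, 1099/24)
obs 4: x=0 → posterior Inverse-Gamma(19/4, 1111/24)
obs 5: x=-5 → posterior Inverse-Gamma(21/4, 1303/24)
obs 6: x=-5 → posterior Inverse-Gamma(23/4, 1495/24)
obs 7: x=-7/2 → posterior Inverse-Gamma(25/4, 785/12)
obs 8: x=7/4 → posterior Inverse-Gamma(27/4, 6643/96)
obs 9: x=-1/4 → posterior Inverse-Gamma(29/4, 3335/48)
obs 10: x=1 → posterior Inverse-Gamma(31/4, 3431/48)

3431/420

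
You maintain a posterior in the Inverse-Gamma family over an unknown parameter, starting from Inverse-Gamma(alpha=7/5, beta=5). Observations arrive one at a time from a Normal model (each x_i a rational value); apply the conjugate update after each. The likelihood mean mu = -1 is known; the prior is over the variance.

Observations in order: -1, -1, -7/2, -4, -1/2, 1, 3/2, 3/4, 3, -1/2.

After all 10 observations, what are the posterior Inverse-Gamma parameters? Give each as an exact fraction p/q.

obs 1: x=-1 → posterior Inverse-Gamma(19/10, 5)
obs 2: x=-1 → posterior Inverse-Gamma(12/5, 5)
obs 3: x=-7/2 → posterior Inverse-Gamma(29/10, 65/8)
obs 4: x=-4 → posterior Inverse-Gamma(17/5, 101/8)
obs 5: x=-1/2 → posterior Inverse-Gamma(39/10, 51/4)
obs 6: x=1 → posterior Inverse-Gamma(22/5, 59/4)
obs 7: x=3/2 → posterior Inverse-Gamma(49/10, 143/8)
obs 8: x=3/4 → posterior Inverse-Gamma(27/5, 621/32)
obs 9: x=3 → posterior Inverse-Gamma(59/10, 877/32)
obs 10: x=-1/2 → posterior Inverse-Gamma(32/5, 881/32)

alpha=32/5, beta=881/32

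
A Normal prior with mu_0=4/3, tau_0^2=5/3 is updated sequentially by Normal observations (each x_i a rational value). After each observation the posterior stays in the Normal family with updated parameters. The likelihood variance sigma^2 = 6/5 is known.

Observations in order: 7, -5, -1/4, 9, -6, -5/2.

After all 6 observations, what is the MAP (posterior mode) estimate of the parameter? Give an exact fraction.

obs 1: x=7 → posterior Normal(199/43, 30/43)
obs 2: x=-5 → posterior Normal(37/34, 15/34)
obs 3: x=-1/4 → posterior Normal(271/372, 10/31)
obs 4: x=9 → posterior Normal(1171/472, 15/59)
obs 5: x=-6 → posterior Normal(571/572, 30/143)
obs 6: x=-5/2 → posterior Normal(107/224, 5/28)

107/224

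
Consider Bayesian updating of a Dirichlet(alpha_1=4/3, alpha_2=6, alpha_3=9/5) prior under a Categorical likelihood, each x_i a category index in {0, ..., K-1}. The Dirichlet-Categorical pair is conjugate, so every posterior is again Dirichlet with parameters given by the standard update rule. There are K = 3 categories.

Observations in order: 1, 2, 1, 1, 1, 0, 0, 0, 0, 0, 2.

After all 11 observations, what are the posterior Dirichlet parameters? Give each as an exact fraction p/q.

obs 1: x=1 → posterior Dirichlet(4/3, 7, 9/5)
obs 2: x=2 → posterior Dirichlet(4/3, 7, 14/5)
obs 3: x=1 → posterior Dirichlet(4/3, 8, 14/5)
obs 4: x=1 → posterior Dirichlet(4/3, 9, 14/5)
obs 5: x=1 → posterior Dirichlet(4/3, 10, 14/5)
obs 6: x=0 → posterior Dirichlet(7/3, 10, 14/5)
obs 7: x=0 → posterior Dirichlet(10/3, 10, 14/5)
obs 8: x=0 → posterior Dirichlet(13/3, 10, 14/5)
obs 9: x=0 → posterior Dirichlet(16/3, 10, 14/5)
obs 10: x=0 → posterior Dirichlet(19/3, 10, 14/5)
obs 11: x=2 → posterior Dirichlet(19/3, 10, 19/5)

alpha_1=19/3, alpha_2=10, alpha_3=19/5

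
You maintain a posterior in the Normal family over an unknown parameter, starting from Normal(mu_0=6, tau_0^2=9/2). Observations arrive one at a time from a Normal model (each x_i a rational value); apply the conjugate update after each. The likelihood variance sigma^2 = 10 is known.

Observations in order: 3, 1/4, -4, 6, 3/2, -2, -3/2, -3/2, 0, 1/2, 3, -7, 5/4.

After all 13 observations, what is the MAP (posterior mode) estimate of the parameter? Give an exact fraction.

231/274

obs 1: x=3 → posterior Normal(147/29, 90/29)
obs 2: x=1/4 → posterior Normal(597/152, 45/19)
obs 3: x=-4 → posterior Normal(453/188, 90/47)
obs 4: x=6 → posterior Normal(669/224, 45/28)
obs 5: x=3/2 → posterior Normal(723/260, 18/13)
obs 6: x=-2 → posterior Normal(651/296, 45/37)
obs 7: x=-3/2 → posterior Normal(597/332, 90/83)
obs 8: x=-3/2 → posterior Normal(543/368, 45/46)
obs 9: x=0 → posterior Normal(543/404, 90/101)
obs 10: x=1/2 → posterior Normal(51/40, 9/11)
obs 11: x=3 → posterior Normal(669/476, 90/119)
obs 12: x=-7 → posterior Normal(417/512, 45/64)
obs 13: x=5/4 → posterior Normal(231/274, 90/137)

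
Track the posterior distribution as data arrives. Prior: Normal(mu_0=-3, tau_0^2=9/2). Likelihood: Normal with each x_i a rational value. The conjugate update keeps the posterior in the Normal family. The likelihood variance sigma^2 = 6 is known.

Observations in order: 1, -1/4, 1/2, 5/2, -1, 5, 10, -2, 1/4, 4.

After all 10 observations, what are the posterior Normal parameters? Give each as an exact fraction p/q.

obs 1: x=1 → posterior Normal(-9/7, 18/7)
obs 2: x=-1/4 → posterior Normal(-39/40, 9/5)
obs 3: x=1/2 → posterior Normal(-33/52, 18/13)
obs 4: x=5/2 → posterior Normal(-3/64, 9/8)
obs 5: x=-1 → posterior Normal(-15/76, 18/19)
obs 6: x=5 → posterior Normal(45/88, 9/11)
obs 7: x=10 → posterior Normal(33/20, 18/25)
obs 8: x=-2 → posterior Normal(141/112, 9/14)
obs 9: x=1/4 → posterior Normal(36/31, 18/31)
obs 10: x=4 → posterior Normal(24/17, 9/17)

mu_0=24/17, tau_0^2=9/17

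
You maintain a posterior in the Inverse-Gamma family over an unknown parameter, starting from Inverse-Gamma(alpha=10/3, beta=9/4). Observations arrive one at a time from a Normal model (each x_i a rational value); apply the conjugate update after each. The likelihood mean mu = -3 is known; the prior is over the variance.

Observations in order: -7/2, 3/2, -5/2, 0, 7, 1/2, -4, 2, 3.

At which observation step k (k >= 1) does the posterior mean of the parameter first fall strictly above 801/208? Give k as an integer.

k = 4

obs 1: x=-7/2 → posterior Inverse-Gamma(23/6, 19/8)
obs 2: x=3/2 → posterior Inverse-Gamma(13/3, 25/2)
obs 3: x=-5/2 → posterior Inverse-Gamma(29/6, 101/8)
obs 4: x=0 → posterior Inverse-Gamma(16/3, 137/8)
obs 5: x=7 → posterior Inverse-Gamma(35/6, 537/8)
obs 6: x=1/2 → posterior Inverse-Gamma(19/3, 293/4)
obs 7: x=-4 → posterior Inverse-Gamma(41/6, 295/4)
obs 8: x=2 → posterior Inverse-Gamma(22/3, 345/4)
obs 9: x=3 → posterior Inverse-Gamma(47/6, 417/4)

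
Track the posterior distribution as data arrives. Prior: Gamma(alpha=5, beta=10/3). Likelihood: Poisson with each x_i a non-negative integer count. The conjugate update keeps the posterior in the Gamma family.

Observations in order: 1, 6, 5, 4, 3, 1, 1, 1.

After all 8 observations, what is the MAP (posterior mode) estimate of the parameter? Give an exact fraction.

39/17

obs 1: x=1 → posterior Gamma(6, 13/3)
obs 2: x=6 → posterior Gamma(12, 16/3)
obs 3: x=5 → posterior Gamma(17, 19/3)
obs 4: x=4 → posterior Gamma(21, 22/3)
obs 5: x=3 → posterior Gamma(24, 25/3)
obs 6: x=1 → posterior Gamma(25, 28/3)
obs 7: x=1 → posterior Gamma(26, 31/3)
obs 8: x=1 → posterior Gamma(27, 34/3)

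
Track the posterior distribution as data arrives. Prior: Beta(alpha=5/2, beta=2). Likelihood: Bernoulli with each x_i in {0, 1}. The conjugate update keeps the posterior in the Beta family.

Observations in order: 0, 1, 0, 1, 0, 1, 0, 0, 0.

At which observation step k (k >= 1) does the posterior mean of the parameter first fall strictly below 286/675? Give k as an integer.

obs 1: x=0 → posterior Beta(5/2, 3)
obs 2: x=1 → posterior Beta(7/2, 3)
obs 3: x=0 → posterior Beta(7/2, 4)
obs 4: x=1 → posterior Beta(9/2, 4)
obs 5: x=0 → posterior Beta(9/2, 5)
obs 6: x=1 → posterior Beta(11/2, 5)
obs 7: x=0 → posterior Beta(11/2, 6)
obs 8: x=0 → posterior Beta(11/2, 7)
obs 9: x=0 → posterior Beta(11/2, 8)

k = 9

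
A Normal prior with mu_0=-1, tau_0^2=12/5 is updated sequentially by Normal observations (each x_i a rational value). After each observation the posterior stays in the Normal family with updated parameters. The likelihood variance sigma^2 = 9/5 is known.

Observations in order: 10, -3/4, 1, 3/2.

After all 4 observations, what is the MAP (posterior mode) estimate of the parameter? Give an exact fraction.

obs 1: x=10 → posterior Normal(37/7, 36/35)
obs 2: x=-3/4 → posterior Normal(34/11, 36/55)
obs 3: x=1 → posterior Normal(38/15, 12/25)
obs 4: x=3/2 → posterior Normal(44/19, 36/95)

44/19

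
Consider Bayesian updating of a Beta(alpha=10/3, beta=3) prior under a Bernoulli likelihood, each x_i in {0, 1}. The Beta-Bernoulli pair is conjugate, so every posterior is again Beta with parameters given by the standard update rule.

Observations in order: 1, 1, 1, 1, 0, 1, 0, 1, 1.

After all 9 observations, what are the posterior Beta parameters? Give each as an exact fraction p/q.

obs 1: x=1 → posterior Beta(13/3, 3)
obs 2: x=1 → posterior Beta(16/3, 3)
obs 3: x=1 → posterior Beta(19/3, 3)
obs 4: x=1 → posterior Beta(22/3, 3)
obs 5: x=0 → posterior Beta(22/3, 4)
obs 6: x=1 → posterior Beta(25/3, 4)
obs 7: x=0 → posterior Beta(25/3, 5)
obs 8: x=1 → posterior Beta(28/3, 5)
obs 9: x=1 → posterior Beta(31/3, 5)

alpha=31/3, beta=5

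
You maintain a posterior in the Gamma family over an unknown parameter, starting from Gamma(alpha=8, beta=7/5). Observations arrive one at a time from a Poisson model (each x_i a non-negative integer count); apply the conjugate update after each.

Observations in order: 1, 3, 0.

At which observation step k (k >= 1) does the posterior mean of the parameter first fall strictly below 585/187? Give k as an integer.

k = 3

obs 1: x=1 → posterior Gamma(9, 12/5)
obs 2: x=3 → posterior Gamma(12, 17/5)
obs 3: x=0 → posterior Gamma(12, 22/5)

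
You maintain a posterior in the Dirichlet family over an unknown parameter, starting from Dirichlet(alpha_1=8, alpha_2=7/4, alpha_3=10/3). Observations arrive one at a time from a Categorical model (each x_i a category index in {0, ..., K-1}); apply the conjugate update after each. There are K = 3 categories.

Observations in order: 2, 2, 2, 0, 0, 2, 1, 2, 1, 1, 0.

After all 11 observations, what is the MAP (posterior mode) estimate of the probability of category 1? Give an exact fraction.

obs 1: x=2 → posterior Dirichlet(8, 7/4, 13/3)
obs 2: x=2 → posterior Dirichlet(8, 7/4, 16/3)
obs 3: x=2 → posterior Dirichlet(8, 7/4, 19/3)
obs 4: x=0 → posterior Dirichlet(9, 7/4, 19/3)
obs 5: x=0 → posterior Dirichlet(10, 7/4, 19/3)
obs 6: x=2 → posterior Dirichlet(10, 7/4, 22/3)
obs 7: x=1 → posterior Dirichlet(10, 11/4, 22/3)
obs 8: x=2 → posterior Dirichlet(10, 11/4, 25/3)
obs 9: x=1 → posterior Dirichlet(10, 15/4, 25/3)
obs 10: x=1 → posterior Dirichlet(10, 19/4, 25/3)
obs 11: x=0 → posterior Dirichlet(11, 19/4, 25/3)

45/253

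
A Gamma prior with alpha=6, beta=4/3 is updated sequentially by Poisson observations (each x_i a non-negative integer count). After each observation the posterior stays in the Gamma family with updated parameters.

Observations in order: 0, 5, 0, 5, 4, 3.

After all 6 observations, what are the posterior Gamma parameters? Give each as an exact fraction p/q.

obs 1: x=0 → posterior Gamma(6, 7/3)
obs 2: x=5 → posterior Gamma(11, 10/3)
obs 3: x=0 → posterior Gamma(11, 13/3)
obs 4: x=5 → posterior Gamma(16, 16/3)
obs 5: x=4 → posterior Gamma(20, 19/3)
obs 6: x=3 → posterior Gamma(23, 22/3)

alpha=23, beta=22/3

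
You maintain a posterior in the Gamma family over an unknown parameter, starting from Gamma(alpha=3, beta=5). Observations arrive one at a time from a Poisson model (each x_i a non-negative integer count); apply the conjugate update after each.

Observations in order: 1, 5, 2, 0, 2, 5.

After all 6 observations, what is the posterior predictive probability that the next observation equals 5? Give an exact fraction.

8134159029639134656703/368040959274957611728896

obs 1: x=1 → posterior Gamma(4, 6)
obs 2: x=5 → posterior Gamma(9, 7)
obs 3: x=2 → posterior Gamma(11, 8)
obs 4: x=0 → posterior Gamma(11, 9)
obs 5: x=2 → posterior Gamma(13, 10)
obs 6: x=5 → posterior Gamma(18, 11)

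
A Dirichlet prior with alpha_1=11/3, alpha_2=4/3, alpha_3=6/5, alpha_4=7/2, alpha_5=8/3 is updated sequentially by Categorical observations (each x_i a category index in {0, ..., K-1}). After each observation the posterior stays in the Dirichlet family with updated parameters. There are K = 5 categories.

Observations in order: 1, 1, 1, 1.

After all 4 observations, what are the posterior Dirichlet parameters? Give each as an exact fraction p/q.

obs 1: x=1 → posterior Dirichlet(11/3, 7/3, 6/5, 7/2, 8/3)
obs 2: x=1 → posterior Dirichlet(11/3, 10/3, 6/5, 7/2, 8/3)
obs 3: x=1 → posterior Dirichlet(11/3, 13/3, 6/5, 7/2, 8/3)
obs 4: x=1 → posterior Dirichlet(11/3, 16/3, 6/5, 7/2, 8/3)

alpha_1=11/3, alpha_2=16/3, alpha_3=6/5, alpha_4=7/2, alpha_5=8/3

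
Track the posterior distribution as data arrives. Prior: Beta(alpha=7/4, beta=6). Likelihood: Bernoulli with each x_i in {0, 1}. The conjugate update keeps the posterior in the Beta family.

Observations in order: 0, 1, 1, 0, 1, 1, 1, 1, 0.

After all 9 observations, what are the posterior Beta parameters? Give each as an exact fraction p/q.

obs 1: x=0 → posterior Beta(7/4, 7)
obs 2: x=1 → posterior Beta(11/4, 7)
obs 3: x=1 → posterior Beta(15/4, 7)
obs 4: x=0 → posterior Beta(15/4, 8)
obs 5: x=1 → posterior Beta(19/4, 8)
obs 6: x=1 → posterior Beta(23/4, 8)
obs 7: x=1 → posterior Beta(27/4, 8)
obs 8: x=1 → posterior Beta(31/4, 8)
obs 9: x=0 → posterior Beta(31/4, 9)

alpha=31/4, beta=9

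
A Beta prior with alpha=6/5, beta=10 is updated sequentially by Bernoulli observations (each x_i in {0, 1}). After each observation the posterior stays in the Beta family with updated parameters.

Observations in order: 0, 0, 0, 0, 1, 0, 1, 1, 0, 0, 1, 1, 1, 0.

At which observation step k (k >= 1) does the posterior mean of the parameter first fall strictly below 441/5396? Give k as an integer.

obs 1: x=0 → posterior Beta(6/5, 11)
obs 2: x=0 → posterior Beta(6/5, 12)
obs 3: x=0 → posterior Beta(6/5, 13)
obs 4: x=0 → posterior Beta(6/5, 14)
obs 5: x=1 → posterior Beta(11/5, 14)
obs 6: x=0 → posterior Beta(11/5, 15)
obs 7: x=1 → posterior Beta(16/5, 15)
obs 8: x=1 → posterior Beta(21/5, 15)
obs 9: x=0 → posterior Beta(21/5, 16)
obs 10: x=0 → posterior Beta(21/5, 17)
obs 11: x=1 → posterior Beta(26/5, 17)
obs 12: x=1 → posterior Beta(31/5, 17)
obs 13: x=1 → posterior Beta(36/5, 17)
obs 14: x=0 → posterior Beta(36/5, 18)

k = 4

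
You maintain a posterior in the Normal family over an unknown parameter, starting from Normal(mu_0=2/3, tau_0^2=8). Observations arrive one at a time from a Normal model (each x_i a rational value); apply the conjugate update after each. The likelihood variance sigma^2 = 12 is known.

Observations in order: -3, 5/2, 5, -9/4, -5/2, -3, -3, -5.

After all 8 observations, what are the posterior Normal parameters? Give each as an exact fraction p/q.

obs 1: x=-3 → posterior Normal(-4/5, 24/5)
obs 2: x=5/2 → posterior Normal(1/7, 24/7)
obs 3: x=5 → posterior Normal(11/9, 8/3)
obs 4: x=-9/4 → posterior Normal(13/22, 24/11)
obs 5: x=-5/2 → posterior Normal(3/26, 24/13)
obs 6: x=-3 → posterior Normal(-3/10, 8/5)
obs 7: x=-3 → posterior Normal(-21/34, 24/17)
obs 8: x=-5 → posterior Normal(-41/38, 24/19)

mu_0=-41/38, tau_0^2=24/19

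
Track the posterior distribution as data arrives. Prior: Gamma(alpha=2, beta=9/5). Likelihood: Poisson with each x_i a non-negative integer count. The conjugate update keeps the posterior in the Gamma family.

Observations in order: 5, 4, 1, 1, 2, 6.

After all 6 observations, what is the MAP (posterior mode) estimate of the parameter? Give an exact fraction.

100/39

obs 1: x=5 → posterior Gamma(7, 14/5)
obs 2: x=4 → posterior Gamma(11, 19/5)
obs 3: x=1 → posterior Gamma(12, 24/5)
obs 4: x=1 → posterior Gamma(13, 29/5)
obs 5: x=2 → posterior Gamma(15, 34/5)
obs 6: x=6 → posterior Gamma(21, 39/5)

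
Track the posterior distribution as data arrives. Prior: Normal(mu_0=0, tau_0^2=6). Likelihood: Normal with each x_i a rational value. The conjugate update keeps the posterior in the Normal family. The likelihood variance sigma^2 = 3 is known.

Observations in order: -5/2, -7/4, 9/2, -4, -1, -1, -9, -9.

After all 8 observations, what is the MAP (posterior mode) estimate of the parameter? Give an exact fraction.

-95/34

obs 1: x=-5/2 → posterior Normal(-5/3, 2)
obs 2: x=-7/4 → posterior Normal(-17/10, 6/5)
obs 3: x=9/2 → posterior Normal(1/14, 6/7)
obs 4: x=-4 → posterior Normal(-5/6, 2/3)
obs 5: x=-1 → posterior Normal(-19/22, 6/11)
obs 6: x=-1 → posterior Normal(-23/26, 6/13)
obs 7: x=-9 → posterior Normal(-59/30, 2/5)
obs 8: x=-9 → posterior Normal(-95/34, 6/17)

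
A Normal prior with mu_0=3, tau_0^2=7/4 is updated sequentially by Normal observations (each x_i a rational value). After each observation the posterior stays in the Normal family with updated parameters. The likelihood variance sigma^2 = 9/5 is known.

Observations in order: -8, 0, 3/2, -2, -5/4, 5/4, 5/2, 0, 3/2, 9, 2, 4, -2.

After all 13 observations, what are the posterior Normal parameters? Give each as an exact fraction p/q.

obs 1: x=-8 → posterior Normal(-172/71, 63/71)
obs 2: x=0 → posterior Normal(-86/53, 63/106)
obs 3: x=3/2 → posterior Normal(-239/282, 21/47)
obs 4: x=-2 → posterior Normal(-379/352, 63/176)
obs 5: x=-5/4 → posterior Normal(-933/844, 63/211)
obs 6: x=5/4 → posterior Normal(-379/492, 21/82)
obs 7: x=5/2 → posterior Normal(-102/281, 63/281)
obs 8: x=0 → posterior Normal(-51/158, 63/316)
obs 9: x=3/2 → posterior Normal(-11/78, 7/39)
obs 10: x=9 → posterior Normal(531/772, 63/386)
obs 11: x=2 → posterior Normal(671/842, 63/421)
obs 12: x=4 → posterior Normal(317/304, 21/152)
obs 13: x=-2 → posterior Normal(811/982, 63/491)

mu_0=811/982, tau_0^2=63/491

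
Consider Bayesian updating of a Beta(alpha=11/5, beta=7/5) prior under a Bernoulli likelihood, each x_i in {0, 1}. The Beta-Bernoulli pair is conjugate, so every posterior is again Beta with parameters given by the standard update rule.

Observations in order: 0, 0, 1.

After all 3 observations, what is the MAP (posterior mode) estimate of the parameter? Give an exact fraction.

obs 1: x=0 → posterior Beta(11/5, 12/5)
obs 2: x=0 → posterior Beta(11/5, 17/5)
obs 3: x=1 → posterior Beta(16/5, 17/5)

11/23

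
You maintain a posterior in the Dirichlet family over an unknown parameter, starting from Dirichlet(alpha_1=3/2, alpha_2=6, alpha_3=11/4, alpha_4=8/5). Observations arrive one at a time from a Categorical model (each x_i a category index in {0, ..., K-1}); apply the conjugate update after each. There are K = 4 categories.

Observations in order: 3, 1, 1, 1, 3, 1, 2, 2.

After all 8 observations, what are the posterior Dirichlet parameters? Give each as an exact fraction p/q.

obs 1: x=3 → posterior Dirichlet(3/2, 6, 11/4, 13/5)
obs 2: x=1 → posterior Dirichlet(3/2, 7, 11/4, 13/5)
obs 3: x=1 → posterior Dirichlet(3/2, 8, 11/4, 13/5)
obs 4: x=1 → posterior Dirichlet(3/2, 9, 11/4, 13/5)
obs 5: x=3 → posterior Dirichlet(3/2, 9, 11/4, 18/5)
obs 6: x=1 → posterior Dirichlet(3/2, 10, 11/4, 18/5)
obs 7: x=2 → posterior Dirichlet(3/2, 10, 15/4, 18/5)
obs 8: x=2 → posterior Dirichlet(3/2, 10, 19/4, 18/5)

alpha_1=3/2, alpha_2=10, alpha_3=19/4, alpha_4=18/5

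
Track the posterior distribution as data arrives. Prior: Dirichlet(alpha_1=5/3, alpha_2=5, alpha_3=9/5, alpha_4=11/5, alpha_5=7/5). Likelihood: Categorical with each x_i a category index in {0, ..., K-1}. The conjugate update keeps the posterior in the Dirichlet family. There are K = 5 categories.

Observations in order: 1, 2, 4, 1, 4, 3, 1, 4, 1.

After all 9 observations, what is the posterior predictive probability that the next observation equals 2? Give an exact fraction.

obs 1: x=1 → posterior Dirichlet(5/3, 6, 9/5, 11/5, 7/5)
obs 2: x=2 → posterior Dirichlet(5/3, 6, 14/5, 11/5, 7/5)
obs 3: x=4 → posterior Dirichlet(5/3, 6, 14/5, 11/5, 12/5)
obs 4: x=1 → posterior Dirichlet(5/3, 7, 14/5, 11/5, 12/5)
obs 5: x=4 → posterior Dirichlet(5/3, 7, 14/5, 11/5, 17/5)
obs 6: x=3 → posterior Dirichlet(5/3, 7, 14/5, 16/5, 17/5)
obs 7: x=1 → posterior Dirichlet(5/3, 8, 14/5, 16/5, 17/5)
obs 8: x=4 → posterior Dirichlet(5/3, 8, 14/5, 16/5, 22/5)
obs 9: x=1 → posterior Dirichlet(5/3, 9, 14/5, 16/5, 22/5)

21/158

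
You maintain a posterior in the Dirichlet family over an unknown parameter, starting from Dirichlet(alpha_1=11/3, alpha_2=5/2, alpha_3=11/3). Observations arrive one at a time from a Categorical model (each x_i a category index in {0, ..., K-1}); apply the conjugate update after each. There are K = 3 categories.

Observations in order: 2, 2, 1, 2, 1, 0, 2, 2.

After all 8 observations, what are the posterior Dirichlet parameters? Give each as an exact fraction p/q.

alpha_1=14/3, alpha_2=9/2, alpha_3=26/3

obs 1: x=2 → posterior Dirichlet(11/3, 5/2, 14/3)
obs 2: x=2 → posterior Dirichlet(11/3, 5/2, 17/3)
obs 3: x=1 → posterior Dirichlet(11/3, 7/2, 17/3)
obs 4: x=2 → posterior Dirichlet(11/3, 7/2, 20/3)
obs 5: x=1 → posterior Dirichlet(11/3, 9/2, 20/3)
obs 6: x=0 → posterior Dirichlet(14/3, 9/2, 20/3)
obs 7: x=2 → posterior Dirichlet(14/3, 9/2, 23/3)
obs 8: x=2 → posterior Dirichlet(14/3, 9/2, 26/3)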